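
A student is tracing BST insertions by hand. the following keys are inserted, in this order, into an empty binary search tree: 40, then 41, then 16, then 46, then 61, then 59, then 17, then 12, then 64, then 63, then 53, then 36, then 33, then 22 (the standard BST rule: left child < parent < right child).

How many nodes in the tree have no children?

Resulting structure (node: left, right):
  40: L=16, R=41
  41: L=–, R=46
  16: L=12, R=17
  46: L=–, R=61
  61: L=59, R=64
  59: L=53, R=–
  17: L=–, R=36
  12: L=–, R=–
  64: L=63, R=–
  63: L=–, R=–
  53: L=–, R=–
  36: L=33, R=–
  33: L=22, R=–
  22: L=–, R=–

Leaves: 12, 22, 53, 63 — 4 in total.

4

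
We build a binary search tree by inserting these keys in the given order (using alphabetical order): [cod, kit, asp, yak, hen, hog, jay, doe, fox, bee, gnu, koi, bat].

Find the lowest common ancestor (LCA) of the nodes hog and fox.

cod: root
kit: right child of cod (depth 1)
asp: left child of cod (depth 1)
yak: right child of kit (depth 2)
hen: left child of kit (depth 2)
hog: right child of hen (depth 3)
jay: right child of hog (depth 4)
doe: left child of hen (depth 3)
fox: right child of doe (depth 4)
bee: right child of asp (depth 2)
gnu: right child of fox (depth 5)
koi: left child of yak (depth 3)
bat: left child of bee (depth 3)

Path to hog: cod → kit → hen → hog
Path to fox: cod → kit → hen → doe → fox
The paths share a prefix ending at hen, then split left and right.

hen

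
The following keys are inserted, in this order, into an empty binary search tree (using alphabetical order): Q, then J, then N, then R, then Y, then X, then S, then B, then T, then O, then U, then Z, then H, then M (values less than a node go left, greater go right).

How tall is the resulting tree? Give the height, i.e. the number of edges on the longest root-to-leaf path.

Resulting structure (node: left, right):
  Q: L=J, R=R
  J: L=B, R=N
  N: L=M, R=O
  R: L=–, R=Y
  Y: L=X, R=Z
  X: L=S, R=–
  S: L=–, R=T
  B: L=–, R=H
  T: L=–, R=U
  O: L=–, R=–
  U: L=–, R=–
  Z: L=–, R=–
  H: L=–, R=–
  M: L=–, R=–

The deepest node is U at depth 6.

6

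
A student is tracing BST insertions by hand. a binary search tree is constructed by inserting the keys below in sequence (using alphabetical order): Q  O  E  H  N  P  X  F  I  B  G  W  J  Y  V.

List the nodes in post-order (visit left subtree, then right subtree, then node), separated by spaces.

B G F J I N H E P O V W Y X Q

Resulting structure (node: left, right):
  Q: L=O, R=X
  O: L=E, R=P
  E: L=B, R=H
  H: L=F, R=N
  N: L=I, R=–
  P: L=–, R=–
  X: L=W, R=Y
  F: L=–, R=G
  I: L=–, R=J
  B: L=–, R=–
  G: L=–, R=–
  W: L=V, R=–
  J: L=–, R=–
  Y: L=–, R=–
  V: L=–, R=–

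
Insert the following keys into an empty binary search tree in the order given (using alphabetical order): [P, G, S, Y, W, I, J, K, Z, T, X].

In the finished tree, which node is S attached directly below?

P

Insert P: tree is empty, so P becomes the root.
Insert G: G < P → go left. Place as left child of P.
Insert S: S > P → go right. Place as right child of P.
Insert Y: Y > P → go right; Y > S → go right. Place as right child of S.
Insert W: W > P → go right; W > S → go right; W < Y → go left. Place as left child of Y.
Insert I: I < P → go left; I > G → go right. Place as right child of G.
Insert J: J < P → go left; J > G → go right; J > I → go right. Place as right child of I.
Insert K: K < P → go left; K > G → go right; K > I → go right; K > J → go right. Place as right child of J.
Insert Z: Z > P → go right; Z > S → go right; Z > Y → go right. Place as right child of Y.
Insert T: T > P → go right; T > S → go right; T < Y → go left; T < W → go left. Place as left child of W.
Insert X: X > P → go right; X > S → go right; X < Y → go left; X > W → go right. Place as right child of W.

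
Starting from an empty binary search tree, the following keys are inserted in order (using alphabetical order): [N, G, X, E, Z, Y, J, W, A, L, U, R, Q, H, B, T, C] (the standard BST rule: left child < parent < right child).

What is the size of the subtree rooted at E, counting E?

4

Resulting structure (node: left, right):
  N: L=G, R=X
  G: L=E, R=J
  X: L=W, R=Z
  E: L=A, R=–
  Z: L=Y, R=–
  Y: L=–, R=–
  J: L=H, R=L
  W: L=U, R=–
  A: L=–, R=B
  L: L=–, R=–
  U: L=R, R=–
  R: L=Q, R=T
  Q: L=–, R=–
  H: L=–, R=–
  B: L=–, R=C
  T: L=–, R=–
  C: L=–, R=–

Subtree rooted at E contains: E, A, B, C — 4 nodes.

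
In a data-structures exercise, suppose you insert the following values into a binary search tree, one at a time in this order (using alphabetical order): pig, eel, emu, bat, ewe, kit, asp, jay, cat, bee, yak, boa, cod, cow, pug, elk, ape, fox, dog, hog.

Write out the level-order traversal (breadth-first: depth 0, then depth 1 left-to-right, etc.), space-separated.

pig eel yak bat emu pug asp cat elk ewe ape bee cod kit boa cow jay dog fox hog

pig: root
eel: left child of pig (depth 1)
emu: right child of eel (depth 2)
bat: left child of eel (depth 2)
ewe: right child of emu (depth 3)
kit: right child of ewe (depth 4)
asp: left child of bat (depth 3)
jay: left child of kit (depth 5)
cat: right child of bat (depth 3)
bee: left child of cat (depth 4)
yak: right child of pig (depth 1)
boa: right child of bee (depth 5)
cod: right child of cat (depth 4)
cow: right child of cod (depth 5)
pug: left child of yak (depth 2)
elk: left child of emu (depth 3)
ape: left child of asp (depth 4)
fox: left child of jay (depth 6)
dog: right child of cow (depth 6)
hog: right child of fox (depth 7)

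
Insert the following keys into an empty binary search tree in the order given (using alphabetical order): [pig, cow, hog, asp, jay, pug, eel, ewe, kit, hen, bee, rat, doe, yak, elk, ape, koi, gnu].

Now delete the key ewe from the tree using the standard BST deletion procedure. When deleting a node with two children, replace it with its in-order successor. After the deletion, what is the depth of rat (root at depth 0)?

Insert pig: tree is empty, so pig becomes the root.
Insert cow: cow < pig → go left. Place as left child of pig.
Insert hog: hog < pig → go left; hog > cow → go right. Place as right child of cow.
Insert asp: asp < pig → go left; asp < cow → go left. Place as left child of cow.
Insert jay: jay < pig → go left; jay > cow → go right; jay > hog → go right. Place as right child of hog.
Insert pug: pug > pig → go right. Place as right child of pig.
Insert eel: eel < pig → go left; eel > cow → go right; eel < hog → go left. Place as left child of hog.
Insert ewe: ewe < pig → go left; ewe > cow → go right; ewe < hog → go left; ewe > eel → go right. Place as right child of eel.
Insert kit: kit < pig → go left; kit > cow → go right; kit > hog → go right; kit > jay → go right. Place as right child of jay.
Insert hen: hen < pig → go left; hen > cow → go right; hen < hog → go left; hen > eel → go right; hen > ewe → go right. Place as right child of ewe.
Insert bee: bee < pig → go left; bee < cow → go left; bee > asp → go right. Place as right child of asp.
Insert rat: rat > pig → go right; rat > pug → go right. Place as right child of pug.
Insert doe: doe < pig → go left; doe > cow → go right; doe < hog → go left; doe < eel → go left. Place as left child of eel.
Insert yak: yak > pig → go right; yak > pug → go right; yak > rat → go right. Place as right child of rat.
Insert elk: elk < pig → go left; elk > cow → go right; elk < hog → go left; elk > eel → go right; elk < ewe → go left. Place as left child of ewe.
Insert ape: ape < pig → go left; ape < cow → go left; ape < asp → go left. Place as left child of asp.
Insert koi: koi < pig → go left; koi > cow → go right; koi > hog → go right; koi > jay → go right; koi > kit → go right. Place as right child of kit.
Insert gnu: gnu < pig → go left; gnu > cow → go right; gnu < hog → go left; gnu > eel → go right; gnu > ewe → go right; gnu < hen → go left. Place as left child of hen.

Delete ewe (two children — replace with in-order successor).
After deletion, path to rat: pig → pug → rat.

2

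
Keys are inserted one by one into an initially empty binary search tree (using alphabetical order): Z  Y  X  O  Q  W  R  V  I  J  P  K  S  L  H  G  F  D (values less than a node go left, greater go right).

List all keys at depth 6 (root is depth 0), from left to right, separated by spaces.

G K R

Insert Z: tree is empty, so Z becomes the root.
Insert Y: Y < Z → go left. Place as left child of Z.
Insert X: X < Z → go left; X < Y → go left. Place as left child of Y.
Insert O: O < Z → go left; O < Y → go left; O < X → go left. Place as left child of X.
Insert Q: Q < Z → go left; Q < Y → go left; Q < X → go left; Q > O → go right. Place as right child of O.
Insert W: W < Z → go left; W < Y → go left; W < X → go left; W > O → go right; W > Q → go right. Place as right child of Q.
Insert R: R < Z → go left; R < Y → go left; R < X → go left; R > O → go right; R > Q → go right; R < W → go left. Place as left child of W.
Insert V: V < Z → go left; V < Y → go left; V < X → go left; V > O → go right; V > Q → go right; V < W → go left; V > R → go right. Place as right child of R.
Insert I: I < Z → go left; I < Y → go left; I < X → go left; I < O → go left. Place as left child of O.
Insert J: J < Z → go left; J < Y → go left; J < X → go left; J < O → go left; J > I → go right. Place as right child of I.
Insert P: P < Z → go left; P < Y → go left; P < X → go left; P > O → go right; P < Q → go left. Place as left child of Q.
Insert K: K < Z → go left; K < Y → go left; K < X → go left; K < O → go left; K > I → go right; K > J → go right. Place as right child of J.
Insert S: S < Z → go left; S < Y → go left; S < X → go left; S > O → go right; S > Q → go right; S < W → go left; S > R → go right; S < V → go left. Place as left child of V.
Insert L: L < Z → go left; L < Y → go left; L < X → go left; L < O → go left; L > I → go right; L > J → go right; L > K → go right. Place as right child of K.
Insert H: H < Z → go left; H < Y → go left; H < X → go left; H < O → go left; H < I → go left. Place as left child of I.
Insert G: G < Z → go left; G < Y → go left; G < X → go left; G < O → go left; G < I → go left; G < H → go left. Place as left child of H.
Insert F: F < Z → go left; F < Y → go left; F < X → go left; F < O → go left; F < I → go left; F < H → go left; F < G → go left. Place as left child of G.
Insert D: D < Z → go left; D < Y → go left; D < X → go left; D < O → go left; D < I → go left; D < H → go left; D < G → go left; D < F → go left. Place as left child of F.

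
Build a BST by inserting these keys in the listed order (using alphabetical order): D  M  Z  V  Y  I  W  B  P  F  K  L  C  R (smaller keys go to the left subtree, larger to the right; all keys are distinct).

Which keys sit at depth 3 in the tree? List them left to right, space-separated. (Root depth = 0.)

Insert D: tree is empty, so D becomes the root.
Insert M: M > D → go right. Place as right child of D.
Insert Z: Z > D → go right; Z > M → go right. Place as right child of M.
Insert V: V > D → go right; V > M → go right; V < Z → go left. Place as left child of Z.
Insert Y: Y > D → go right; Y > M → go right; Y < Z → go left; Y > V → go right. Place as right child of V.
Insert I: I > D → go right; I < M → go left. Place as left child of M.
Insert W: W > D → go right; W > M → go right; W < Z → go left; W > V → go right; W < Y → go left. Place as left child of Y.
Insert B: B < D → go left. Place as left child of D.
Insert P: P > D → go right; P > M → go right; P < Z → go left; P < V → go left. Place as left child of V.
Insert F: F > D → go right; F < M → go left; F < I → go left. Place as left child of I.
Insert K: K > D → go right; K < M → go left; K > I → go right. Place as right child of I.
Insert L: L > D → go right; L < M → go left; L > I → go right; L > K → go right. Place as right child of K.
Insert C: C < D → go left; C > B → go right. Place as right child of B.
Insert R: R > D → go right; R > M → go right; R < Z → go left; R < V → go left; R > P → go right. Place as right child of P.

F K V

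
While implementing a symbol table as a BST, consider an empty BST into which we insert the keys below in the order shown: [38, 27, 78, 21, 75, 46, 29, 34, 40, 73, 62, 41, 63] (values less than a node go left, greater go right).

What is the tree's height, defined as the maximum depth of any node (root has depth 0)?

Resulting structure (node: left, right):
  38: L=27, R=78
  27: L=21, R=29
  78: L=75, R=–
  21: L=–, R=–
  75: L=46, R=–
  46: L=40, R=73
  29: L=–, R=34
  34: L=–, R=–
  40: L=–, R=41
  73: L=62, R=–
  62: L=–, R=63
  41: L=–, R=–
  63: L=–, R=–

The deepest node is 63 at depth 6.

6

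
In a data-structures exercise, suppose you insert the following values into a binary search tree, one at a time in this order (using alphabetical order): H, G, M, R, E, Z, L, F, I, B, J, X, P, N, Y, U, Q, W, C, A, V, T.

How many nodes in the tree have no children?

Resulting structure (node: left, right):
  H: L=G, R=M
  G: L=E, R=–
  M: L=L, R=R
  R: L=P, R=Z
  E: L=B, R=F
  Z: L=X, R=–
  L: L=I, R=–
  F: L=–, R=–
  I: L=–, R=J
  B: L=A, R=C
  J: L=–, R=–
  X: L=U, R=Y
  P: L=N, R=Q
  N: L=–, R=–
  Y: L=–, R=–
  U: L=T, R=W
  Q: L=–, R=–
  W: L=V, R=–
  C: L=–, R=–
  A: L=–, R=–
  V: L=–, R=–
  T: L=–, R=–

Leaves: A, C, F, J, N, Q, T, V, Y — 9 in total.

9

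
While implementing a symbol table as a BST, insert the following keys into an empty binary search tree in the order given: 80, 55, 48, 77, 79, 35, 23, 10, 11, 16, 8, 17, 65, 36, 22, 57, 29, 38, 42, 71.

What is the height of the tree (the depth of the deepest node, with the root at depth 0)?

9

Insert 80: tree is empty, so 80 becomes the root.
Insert 55: 55 < 80 → go left. Place as left child of 80.
Insert 48: 48 < 80 → go left; 48 < 55 → go left. Place as left child of 55.
Insert 77: 77 < 80 → go left; 77 > 55 → go right. Place as right child of 55.
Insert 79: 79 < 80 → go left; 79 > 55 → go right; 79 > 77 → go right. Place as right child of 77.
Insert 35: 35 < 80 → go left; 35 < 55 → go left; 35 < 48 → go left. Place as left child of 48.
Insert 23: 23 < 80 → go left; 23 < 55 → go left; 23 < 48 → go left; 23 < 35 → go left. Place as left child of 35.
Insert 10: 10 < 80 → go left; 10 < 55 → go left; 10 < 48 → go left; 10 < 35 → go left; 10 < 23 → go left. Place as left child of 23.
Insert 11: 11 < 80 → go left; 11 < 55 → go left; 11 < 48 → go left; 11 < 35 → go left; 11 < 23 → go left; 11 > 10 → go right. Place as right child of 10.
Insert 16: 16 < 80 → go left; 16 < 55 → go left; 16 < 48 → go left; 16 < 35 → go left; 16 < 23 → go left; 16 > 10 → go right; 16 > 11 → go right. Place as right child of 11.
Insert 8: 8 < 80 → go left; 8 < 55 → go left; 8 < 48 → go left; 8 < 35 → go left; 8 < 23 → go left; 8 < 10 → go left. Place as left child of 10.
Insert 17: 17 < 80 → go left; 17 < 55 → go left; 17 < 48 → go left; 17 < 35 → go left; 17 < 23 → go left; 17 > 10 → go right; 17 > 11 → go right; 17 > 16 → go right. Place as right child of 16.
Insert 65: 65 < 80 → go left; 65 > 55 → go right; 65 < 77 → go left. Place as left child of 77.
Insert 36: 36 < 80 → go left; 36 < 55 → go left; 36 < 48 → go left; 36 > 35 → go right. Place as right child of 35.
Insert 22: 22 < 80 → go left; 22 < 55 → go left; 22 < 48 → go left; 22 < 35 → go left; 22 < 23 → go left; 22 > 10 → go right; 22 > 11 → go right; 22 > 16 → go right; 22 > 17 → go right. Place as right child of 17.
Insert 57: 57 < 80 → go left; 57 > 55 → go right; 57 < 77 → go left; 57 < 65 → go left. Place as left child of 65.
Insert 29: 29 < 80 → go left; 29 < 55 → go left; 29 < 48 → go left; 29 < 35 → go left; 29 > 23 → go right. Place as right child of 23.
Insert 38: 38 < 80 → go left; 38 < 55 → go left; 38 < 48 → go left; 38 > 35 → go right; 38 > 36 → go right. Place as right child of 36.
Insert 42: 42 < 80 → go left; 42 < 55 → go left; 42 < 48 → go left; 42 > 35 → go right; 42 > 36 → go right; 42 > 38 → go right. Place as right child of 38.
Insert 71: 71 < 80 → go left; 71 > 55 → go right; 71 < 77 → go left; 71 > 65 → go right. Place as right child of 65.

The deepest node is 22 at depth 9.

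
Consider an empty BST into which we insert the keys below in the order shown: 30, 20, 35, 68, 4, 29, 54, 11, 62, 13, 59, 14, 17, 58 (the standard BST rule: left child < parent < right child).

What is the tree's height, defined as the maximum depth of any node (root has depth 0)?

6

Insert 30: tree is empty, so 30 becomes the root.
Insert 20: 20 < 30 → go left. Place as left child of 30.
Insert 35: 35 > 30 → go right. Place as right child of 30.
Insert 68: 68 > 30 → go right; 68 > 35 → go right. Place as right child of 35.
Insert 4: 4 < 30 → go left; 4 < 20 → go left. Place as left child of 20.
Insert 29: 29 < 30 → go left; 29 > 20 → go right. Place as right child of 20.
Insert 54: 54 > 30 → go right; 54 > 35 → go right; 54 < 68 → go left. Place as left child of 68.
Insert 11: 11 < 30 → go left; 11 < 20 → go left; 11 > 4 → go right. Place as right child of 4.
Insert 62: 62 > 30 → go right; 62 > 35 → go right; 62 < 68 → go left; 62 > 54 → go right. Place as right child of 54.
Insert 13: 13 < 30 → go left; 13 < 20 → go left; 13 > 4 → go right; 13 > 11 → go right. Place as right child of 11.
Insert 59: 59 > 30 → go right; 59 > 35 → go right; 59 < 68 → go left; 59 > 54 → go right; 59 < 62 → go left. Place as left child of 62.
Insert 14: 14 < 30 → go left; 14 < 20 → go left; 14 > 4 → go right; 14 > 11 → go right; 14 > 13 → go right. Place as right child of 13.
Insert 17: 17 < 30 → go left; 17 < 20 → go left; 17 > 4 → go right; 17 > 11 → go right; 17 > 13 → go right; 17 > 14 → go right. Place as right child of 14.
Insert 58: 58 > 30 → go right; 58 > 35 → go right; 58 < 68 → go left; 58 > 54 → go right; 58 < 62 → go left; 58 < 59 → go left. Place as left child of 59.

The deepest node is 17 at depth 6.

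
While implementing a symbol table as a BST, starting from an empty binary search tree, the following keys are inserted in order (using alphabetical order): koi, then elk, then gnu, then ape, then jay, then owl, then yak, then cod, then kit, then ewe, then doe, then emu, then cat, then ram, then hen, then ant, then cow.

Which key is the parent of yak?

Insert koi: tree is empty, so koi becomes the root.
Insert elk: elk < koi → go left. Place as left child of koi.
Insert gnu: gnu < koi → go left; gnu > elk → go right. Place as right child of elk.
Insert ape: ape < koi → go left; ape < elk → go left. Place as left child of elk.
Insert jay: jay < koi → go left; jay > elk → go right; jay > gnu → go right. Place as right child of gnu.
Insert owl: owl > koi → go right. Place as right child of koi.
Insert yak: yak > koi → go right; yak > owl → go right. Place as right child of owl.
Insert cod: cod < koi → go left; cod < elk → go left; cod > ape → go right. Place as right child of ape.
Insert kit: kit < koi → go left; kit > elk → go right; kit > gnu → go right; kit > jay → go right. Place as right child of jay.
Insert ewe: ewe < koi → go left; ewe > elk → go right; ewe < gnu → go left. Place as left child of gnu.
Insert doe: doe < koi → go left; doe < elk → go left; doe > ape → go right; doe > cod → go right. Place as right child of cod.
Insert emu: emu < koi → go left; emu > elk → go right; emu < gnu → go left; emu < ewe → go left. Place as left child of ewe.
Insert cat: cat < koi → go left; cat < elk → go left; cat > ape → go right; cat < cod → go left. Place as left child of cod.
Insert ram: ram > koi → go right; ram > owl → go right; ram < yak → go left. Place as left child of yak.
Insert hen: hen < koi → go left; hen > elk → go right; hen > gnu → go right; hen < jay → go left. Place as left child of jay.
Insert ant: ant < koi → go left; ant < elk → go left; ant < ape → go left. Place as left child of ape.
Insert cow: cow < koi → go left; cow < elk → go left; cow > ape → go right; cow > cod → go right; cow < doe → go left. Place as left child of doe.

owl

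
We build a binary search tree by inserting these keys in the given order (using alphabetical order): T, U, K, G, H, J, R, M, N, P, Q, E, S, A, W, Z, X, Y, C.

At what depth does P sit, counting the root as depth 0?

Resulting structure (node: left, right):
  T: L=K, R=U
  U: L=–, R=W
  K: L=G, R=R
  G: L=E, R=H
  H: L=–, R=J
  J: L=–, R=–
  R: L=M, R=S
  M: L=–, R=N
  N: L=–, R=P
  P: L=–, R=Q
  Q: L=–, R=–
  E: L=A, R=–
  S: L=–, R=–
  A: L=–, R=C
  W: L=–, R=Z
  Z: L=X, R=–
  X: L=–, R=Y
  Y: L=–, R=–
  C: L=–, R=–

Path to P: T → K → R → M → N → P, which is 5 edges.

5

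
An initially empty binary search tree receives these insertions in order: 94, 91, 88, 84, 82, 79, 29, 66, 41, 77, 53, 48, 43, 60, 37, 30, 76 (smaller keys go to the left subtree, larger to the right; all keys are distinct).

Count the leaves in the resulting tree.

Insert 94: tree is empty, so 94 becomes the root.
Insert 91: 91 < 94 → go left. Place as left child of 94.
Insert 88: 88 < 94 → go left; 88 < 91 → go left. Place as left child of 91.
Insert 84: 84 < 94 → go left; 84 < 91 → go left; 84 < 88 → go left. Place as left child of 88.
Insert 82: 82 < 94 → go left; 82 < 91 → go left; 82 < 88 → go left; 82 < 84 → go left. Place as left child of 84.
Insert 79: 79 < 94 → go left; 79 < 91 → go left; 79 < 88 → go left; 79 < 84 → go left; 79 < 82 → go left. Place as left child of 82.
Insert 29: 29 < 94 → go left; 29 < 91 → go left; 29 < 88 → go left; 29 < 84 → go left; 29 < 82 → go left; 29 < 79 → go left. Place as left child of 79.
Insert 66: 66 < 94 → go left; 66 < 91 → go left; 66 < 88 → go left; 66 < 84 → go left; 66 < 82 → go left; 66 < 79 → go left; 66 > 29 → go right. Place as right child of 29.
Insert 41: 41 < 94 → go left; 41 < 91 → go left; 41 < 88 → go left; 41 < 84 → go left; 41 < 82 → go left; 41 < 79 → go left; 41 > 29 → go right; 41 < 66 → go left. Place as left child of 66.
Insert 77: 77 < 94 → go left; 77 < 91 → go left; 77 < 88 → go left; 77 < 84 → go left; 77 < 82 → go left; 77 < 79 → go left; 77 > 29 → go right; 77 > 66 → go right. Place as right child of 66.
Insert 53: 53 < 94 → go left; 53 < 91 → go left; 53 < 88 → go left; 53 < 84 → go left; 53 < 82 → go left; 53 < 79 → go left; 53 > 29 → go right; 53 < 66 → go left; 53 > 41 → go right. Place as right child of 41.
Insert 48: 48 < 94 → go left; 48 < 91 → go left; 48 < 88 → go left; 48 < 84 → go left; 48 < 82 → go left; 48 < 79 → go left; 48 > 29 → go right; 48 < 66 → go left; 48 > 41 → go right; 48 < 53 → go left. Place as left child of 53.
Insert 43: 43 < 94 → go left; 43 < 91 → go left; 43 < 88 → go left; 43 < 84 → go left; 43 < 82 → go left; 43 < 79 → go left; 43 > 29 → go right; 43 < 66 → go left; 43 > 41 → go right; 43 < 53 → go left; 43 < 48 → go left. Place as left child of 48.
Insert 60: 60 < 94 → go left; 60 < 91 → go left; 60 < 88 → go left; 60 < 84 → go left; 60 < 82 → go left; 60 < 79 → go left; 60 > 29 → go right; 60 < 66 → go left; 60 > 41 → go right; 60 > 53 → go right. Place as right child of 53.
Insert 37: 37 < 94 → go left; 37 < 91 → go left; 37 < 88 → go left; 37 < 84 → go left; 37 < 82 → go left; 37 < 79 → go left; 37 > 29 → go right; 37 < 66 → go left; 37 < 41 → go left. Place as left child of 41.
Insert 30: 30 < 94 → go left; 30 < 91 → go left; 30 < 88 → go left; 30 < 84 → go left; 30 < 82 → go left; 30 < 79 → go left; 30 > 29 → go right; 30 < 66 → go left; 30 < 41 → go left; 30 < 37 → go left. Place as left child of 37.
Insert 76: 76 < 94 → go left; 76 < 91 → go left; 76 < 88 → go left; 76 < 84 → go left; 76 < 82 → go left; 76 < 79 → go left; 76 > 29 → go right; 76 > 66 → go right; 76 < 77 → go left. Place as left child of 77.

Leaves: 30, 43, 60, 76 — 4 in total.

4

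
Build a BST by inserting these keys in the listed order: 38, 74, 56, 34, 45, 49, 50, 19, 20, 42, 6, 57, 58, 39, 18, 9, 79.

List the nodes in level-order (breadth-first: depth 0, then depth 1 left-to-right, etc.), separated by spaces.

38: root
74: right child of 38 (depth 1)
56: left child of 74 (depth 2)
34: left child of 38 (depth 1)
45: left child of 56 (depth 3)
49: right child of 45 (depth 4)
50: right child of 49 (depth 5)
19: left child of 34 (depth 2)
20: right child of 19 (depth 3)
42: left child of 45 (depth 4)
6: left child of 19 (depth 3)
57: right child of 56 (depth 3)
58: right child of 57 (depth 4)
39: left child of 42 (depth 5)
18: right child of 6 (depth 4)
9: left child of 18 (depth 5)
79: right child of 74 (depth 2)

38 34 74 19 56 79 6 20 45 57 18 42 49 58 9 39 50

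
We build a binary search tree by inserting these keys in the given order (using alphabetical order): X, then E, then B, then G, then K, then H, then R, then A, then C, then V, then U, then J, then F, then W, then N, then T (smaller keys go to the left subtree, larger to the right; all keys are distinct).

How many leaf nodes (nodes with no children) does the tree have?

7

Insert X: tree is empty, so X becomes the root.
Insert E: E < X → go left. Place as left child of X.
Insert B: B < X → go left; B < E → go left. Place as left child of E.
Insert G: G < X → go left; G > E → go right. Place as right child of E.
Insert K: K < X → go left; K > E → go right; K > G → go right. Place as right child of G.
Insert H: H < X → go left; H > E → go right; H > G → go right; H < K → go left. Place as left child of K.
Insert R: R < X → go left; R > E → go right; R > G → go right; R > K → go right. Place as right child of K.
Insert A: A < X → go left; A < E → go left; A < B → go left. Place as left child of B.
Insert C: C < X → go left; C < E → go left; C > B → go right. Place as right child of B.
Insert V: V < X → go left; V > E → go right; V > G → go right; V > K → go right; V > R → go right. Place as right child of R.
Insert U: U < X → go left; U > E → go right; U > G → go right; U > K → go right; U > R → go right; U < V → go left. Place as left child of V.
Insert J: J < X → go left; J > E → go right; J > G → go right; J < K → go left; J > H → go right. Place as right child of H.
Insert F: F < X → go left; F > E → go right; F < G → go left. Place as left child of G.
Insert W: W < X → go left; W > E → go right; W > G → go right; W > K → go right; W > R → go right; W > V → go right. Place as right child of V.
Insert N: N < X → go left; N > E → go right; N > G → go right; N > K → go right; N < R → go left. Place as left child of R.
Insert T: T < X → go left; T > E → go right; T > G → go right; T > K → go right; T > R → go right; T < V → go left; T < U → go left. Place as left child of U.

Leaves: A, C, F, J, N, T, W — 7 in total.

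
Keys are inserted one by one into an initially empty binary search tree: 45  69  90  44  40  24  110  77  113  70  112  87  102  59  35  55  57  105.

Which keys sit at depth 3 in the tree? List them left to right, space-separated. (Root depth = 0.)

24 55 77 110

45: root
69: right child of 45 (depth 1)
90: right child of 69 (depth 2)
44: left child of 45 (depth 1)
40: left child of 44 (depth 2)
24: left child of 40 (depth 3)
110: right child of 90 (depth 3)
77: left child of 90 (depth 3)
113: right child of 110 (depth 4)
70: left child of 77 (depth 4)
112: left child of 113 (depth 5)
87: right child of 77 (depth 4)
102: left child of 110 (depth 4)
59: left child of 69 (depth 2)
35: right child of 24 (depth 4)
55: left child of 59 (depth 3)
57: right child of 55 (depth 4)
105: right child of 102 (depth 5)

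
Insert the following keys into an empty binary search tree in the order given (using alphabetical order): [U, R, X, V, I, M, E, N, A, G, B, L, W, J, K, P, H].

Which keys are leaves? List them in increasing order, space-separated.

Insert U: tree is empty, so U becomes the root.
Insert R: R < U → go left. Place as left child of U.
Insert X: X > U → go right. Place as right child of U.
Insert V: V > U → go right; V < X → go left. Place as left child of X.
Insert I: I < U → go left; I < R → go left. Place as left child of R.
Insert M: M < U → go left; M < R → go left; M > I → go right. Place as right child of I.
Insert E: E < U → go left; E < R → go left; E < I → go left. Place as left child of I.
Insert N: N < U → go left; N < R → go left; N > I → go right; N > M → go right. Place as right child of M.
Insert A: A < U → go left; A < R → go left; A < I → go left; A < E → go left. Place as left child of E.
Insert G: G < U → go left; G < R → go left; G < I → go left; G > E → go right. Place as right child of E.
Insert B: B < U → go left; B < R → go left; B < I → go left; B < E → go left; B > A → go right. Place as right child of A.
Insert L: L < U → go left; L < R → go left; L > I → go right; L < M → go left. Place as left child of M.
Insert W: W > U → go right; W < X → go left; W > V → go right. Place as right child of V.
Insert J: J < U → go left; J < R → go left; J > I → go right; J < M → go left; J < L → go left. Place as left child of L.
Insert K: K < U → go left; K < R → go left; K > I → go right; K < M → go left; K < L → go left; K > J → go right. Place as right child of J.
Insert P: P < U → go left; P < R → go left; P > I → go right; P > M → go right; P > N → go right. Place as right child of N.
Insert H: H < U → go left; H < R → go left; H < I → go left; H > E → go right; H > G → go right. Place as right child of G.

B H K P W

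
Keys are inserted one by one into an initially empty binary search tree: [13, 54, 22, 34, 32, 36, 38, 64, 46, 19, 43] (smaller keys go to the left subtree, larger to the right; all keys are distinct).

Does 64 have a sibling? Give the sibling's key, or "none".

22

Insert 13: tree is empty, so 13 becomes the root.
Insert 54: 54 > 13 → go right. Place as right child of 13.
Insert 22: 22 > 13 → go right; 22 < 54 → go left. Place as left child of 54.
Insert 34: 34 > 13 → go right; 34 < 54 → go left; 34 > 22 → go right. Place as right child of 22.
Insert 32: 32 > 13 → go right; 32 < 54 → go left; 32 > 22 → go right; 32 < 34 → go left. Place as left child of 34.
Insert 36: 36 > 13 → go right; 36 < 54 → go left; 36 > 22 → go right; 36 > 34 → go right. Place as right child of 34.
Insert 38: 38 > 13 → go right; 38 < 54 → go left; 38 > 22 → go right; 38 > 34 → go right; 38 > 36 → go right. Place as right child of 36.
Insert 64: 64 > 13 → go right; 64 > 54 → go right. Place as right child of 54.
Insert 46: 46 > 13 → go right; 46 < 54 → go left; 46 > 22 → go right; 46 > 34 → go right; 46 > 36 → go right; 46 > 38 → go right. Place as right child of 38.
Insert 19: 19 > 13 → go right; 19 < 54 → go left; 19 < 22 → go left. Place as left child of 22.
Insert 43: 43 > 13 → go right; 43 < 54 → go left; 43 > 22 → go right; 43 > 34 → go right; 43 > 36 → go right; 43 > 38 → go right; 43 < 46 → go left. Place as left child of 46.

64's parent is 54; the other child of 54 is 22.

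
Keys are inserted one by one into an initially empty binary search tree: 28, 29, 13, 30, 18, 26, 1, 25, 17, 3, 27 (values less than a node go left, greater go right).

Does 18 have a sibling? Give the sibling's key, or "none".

Insert 28: tree is empty, so 28 becomes the root.
Insert 29: 29 > 28 → go right. Place as right child of 28.
Insert 13: 13 < 28 → go left. Place as left child of 28.
Insert 30: 30 > 28 → go right; 30 > 29 → go right. Place as right child of 29.
Insert 18: 18 < 28 → go left; 18 > 13 → go right. Place as right child of 13.
Insert 26: 26 < 28 → go left; 26 > 13 → go right; 26 > 18 → go right. Place as right child of 18.
Insert 1: 1 < 28 → go left; 1 < 13 → go left. Place as left child of 13.
Insert 25: 25 < 28 → go left; 25 > 13 → go right; 25 > 18 → go right; 25 < 26 → go left. Place as left child of 26.
Insert 17: 17 < 28 → go left; 17 > 13 → go right; 17 < 18 → go left. Place as left child of 18.
Insert 3: 3 < 28 → go left; 3 < 13 → go left; 3 > 1 → go right. Place as right child of 1.
Insert 27: 27 < 28 → go left; 27 > 13 → go right; 27 > 18 → go right; 27 > 26 → go right. Place as right child of 26.

18's parent is 13; the other child of 13 is 1.

1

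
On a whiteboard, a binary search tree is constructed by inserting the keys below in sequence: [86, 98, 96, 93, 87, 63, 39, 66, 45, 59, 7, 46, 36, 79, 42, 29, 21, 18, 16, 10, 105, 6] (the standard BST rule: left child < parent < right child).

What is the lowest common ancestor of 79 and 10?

63

Insert 86: tree is empty, so 86 becomes the root.
Insert 98: 98 > 86 → go right. Place as right child of 86.
Insert 96: 96 > 86 → go right; 96 < 98 → go left. Place as left child of 98.
Insert 93: 93 > 86 → go right; 93 < 98 → go left; 93 < 96 → go left. Place as left child of 96.
Insert 87: 87 > 86 → go right; 87 < 98 → go left; 87 < 96 → go left; 87 < 93 → go left. Place as left child of 93.
Insert 63: 63 < 86 → go left. Place as left child of 86.
Insert 39: 39 < 86 → go left; 39 < 63 → go left. Place as left child of 63.
Insert 66: 66 < 86 → go left; 66 > 63 → go right. Place as right child of 63.
Insert 45: 45 < 86 → go left; 45 < 63 → go left; 45 > 39 → go right. Place as right child of 39.
Insert 59: 59 < 86 → go left; 59 < 63 → go left; 59 > 39 → go right; 59 > 45 → go right. Place as right child of 45.
Insert 7: 7 < 86 → go left; 7 < 63 → go left; 7 < 39 → go left. Place as left child of 39.
Insert 46: 46 < 86 → go left; 46 < 63 → go left; 46 > 39 → go right; 46 > 45 → go right; 46 < 59 → go left. Place as left child of 59.
Insert 36: 36 < 86 → go left; 36 < 63 → go left; 36 < 39 → go left; 36 > 7 → go right. Place as right child of 7.
Insert 79: 79 < 86 → go left; 79 > 63 → go right; 79 > 66 → go right. Place as right child of 66.
Insert 42: 42 < 86 → go left; 42 < 63 → go left; 42 > 39 → go right; 42 < 45 → go left. Place as left child of 45.
Insert 29: 29 < 86 → go left; 29 < 63 → go left; 29 < 39 → go left; 29 > 7 → go right; 29 < 36 → go left. Place as left child of 36.
Insert 21: 21 < 86 → go left; 21 < 63 → go left; 21 < 39 → go left; 21 > 7 → go right; 21 < 36 → go left; 21 < 29 → go left. Place as left child of 29.
Insert 18: 18 < 86 → go left; 18 < 63 → go left; 18 < 39 → go left; 18 > 7 → go right; 18 < 36 → go left; 18 < 29 → go left; 18 < 21 → go left. Place as left child of 21.
Insert 16: 16 < 86 → go left; 16 < 63 → go left; 16 < 39 → go left; 16 > 7 → go right; 16 < 36 → go left; 16 < 29 → go left; 16 < 21 → go left; 16 < 18 → go left. Place as left child of 18.
Insert 10: 10 < 86 → go left; 10 < 63 → go left; 10 < 39 → go left; 10 > 7 → go right; 10 < 36 → go left; 10 < 29 → go left; 10 < 21 → go left; 10 < 18 → go left; 10 < 16 → go left. Place as left child of 16.
Insert 105: 105 > 86 → go right; 105 > 98 → go right. Place as right child of 98.
Insert 6: 6 < 86 → go left; 6 < 63 → go left; 6 < 39 → go left; 6 < 7 → go left. Place as left child of 7.

Path to 79: 86 → 63 → 66 → 79
Path to 10: 86 → 63 → 39 → 7 → 36 → 29 → 21 → 18 → 16 → 10
The paths share a prefix ending at 63, then split left and right.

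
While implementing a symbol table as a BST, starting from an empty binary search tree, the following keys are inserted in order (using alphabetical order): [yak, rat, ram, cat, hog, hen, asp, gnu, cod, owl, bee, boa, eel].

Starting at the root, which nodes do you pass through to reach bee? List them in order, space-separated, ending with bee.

yak rat ram cat asp bee

Insert yak: tree is empty, so yak becomes the root.
Insert rat: rat < yak → go left. Place as left child of yak.
Insert ram: ram < yak → go left; ram < rat → go left. Place as left child of rat.
Insert cat: cat < yak → go left; cat < rat → go left; cat < ram → go left. Place as left child of ram.
Insert hog: hog < yak → go left; hog < rat → go left; hog < ram → go left; hog > cat → go right. Place as right child of cat.
Insert hen: hen < yak → go left; hen < rat → go left; hen < ram → go left; hen > cat → go right; hen < hog → go left. Place as left child of hog.
Insert asp: asp < yak → go left; asp < rat → go left; asp < ram → go left; asp < cat → go left. Place as left child of cat.
Insert gnu: gnu < yak → go left; gnu < rat → go left; gnu < ram → go left; gnu > cat → go right; gnu < hog → go left; gnu < hen → go left. Place as left child of hen.
Insert cod: cod < yak → go left; cod < rat → go left; cod < ram → go left; cod > cat → go right; cod < hog → go left; cod < hen → go left; cod < gnu → go left. Place as left child of gnu.
Insert owl: owl < yak → go left; owl < rat → go left; owl < ram → go left; owl > cat → go right; owl > hog → go right. Place as right child of hog.
Insert bee: bee < yak → go left; bee < rat → go left; bee < ram → go left; bee < cat → go left; bee > asp → go right. Place as right child of asp.
Insert boa: boa < yak → go left; boa < rat → go left; boa < ram → go left; boa < cat → go left; boa > asp → go right; boa > bee → go right. Place as right child of bee.
Insert eel: eel < yak → go left; eel < rat → go left; eel < ram → go left; eel > cat → go right; eel < hog → go left; eel < hen → go left; eel < gnu → go left; eel > cod → go right. Place as right child of cod.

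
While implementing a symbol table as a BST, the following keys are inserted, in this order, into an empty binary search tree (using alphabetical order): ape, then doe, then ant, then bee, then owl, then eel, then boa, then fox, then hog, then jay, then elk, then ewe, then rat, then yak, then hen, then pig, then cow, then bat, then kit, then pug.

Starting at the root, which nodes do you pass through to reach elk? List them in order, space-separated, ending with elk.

ape: root
doe: right child of ape (depth 1)
ant: left child of ape (depth 1)
bee: left child of doe (depth 2)
owl: right child of doe (depth 2)
eel: left child of owl (depth 3)
boa: right child of bee (depth 3)
fox: right child of eel (depth 4)
hog: right child of fox (depth 5)
jay: right child of hog (depth 6)
elk: left child of fox (depth 5)
ewe: right child of elk (depth 6)
rat: right child of owl (depth 3)
yak: right child of rat (depth 4)
hen: left child of hog (depth 6)
pig: left child of rat (depth 4)
cow: right child of boa (depth 4)
bat: left child of bee (depth 3)
kit: right child of jay (depth 7)
pug: right child of pig (depth 5)

ape doe owl eel fox elk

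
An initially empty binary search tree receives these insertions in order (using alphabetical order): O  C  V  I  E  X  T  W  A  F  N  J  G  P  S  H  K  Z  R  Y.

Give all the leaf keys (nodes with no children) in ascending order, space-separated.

A H K R W Y

Insert O: tree is empty, so O becomes the root.
Insert C: C < O → go left. Place as left child of O.
Insert V: V > O → go right. Place as right child of O.
Insert I: I < O → go left; I > C → go right. Place as right child of C.
Insert E: E < O → go left; E > C → go right; E < I → go left. Place as left child of I.
Insert X: X > O → go right; X > V → go right. Place as right child of V.
Insert T: T > O → go right; T < V → go left. Place as left child of V.
Insert W: W > O → go right; W > V → go right; W < X → go left. Place as left child of X.
Insert A: A < O → go left; A < C → go left. Place as left child of C.
Insert F: F < O → go left; F > C → go right; F < I → go left; F > E → go right. Place as right child of E.
Insert N: N < O → go left; N > C → go right; N > I → go right. Place as right child of I.
Insert J: J < O → go left; J > C → go right; J > I → go right; J < N → go left. Place as left child of N.
Insert G: G < O → go left; G > C → go right; G < I → go left; G > E → go right; G > F → go right. Place as right child of F.
Insert P: P > O → go right; P < V → go left; P < T → go left. Place as left child of T.
Insert S: S > O → go right; S < V → go left; S < T → go left; S > P → go right. Place as right child of P.
Insert H: H < O → go left; H > C → go right; H < I → go left; H > E → go right; H > F → go right; H > G → go right. Place as right child of G.
Insert K: K < O → go left; K > C → go right; K > I → go right; K < N → go left; K > J → go right. Place as right child of J.
Insert Z: Z > O → go right; Z > V → go right; Z > X → go right. Place as right child of X.
Insert R: R > O → go right; R < V → go left; R < T → go left; R > P → go right; R < S → go left. Place as left child of S.
Insert Y: Y > O → go right; Y > V → go right; Y > X → go right; Y < Z → go left. Place as left child of Z.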